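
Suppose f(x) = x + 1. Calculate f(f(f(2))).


f(2) = 3
f(3) = 4
f(4) = 5

5


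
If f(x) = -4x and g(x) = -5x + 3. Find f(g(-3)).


g(-3) = 18
f(18) = -72

-72


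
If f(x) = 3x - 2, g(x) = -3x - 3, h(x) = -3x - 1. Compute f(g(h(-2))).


h(-2) = 5
g(5) = -18
f(-18) = -56

-56


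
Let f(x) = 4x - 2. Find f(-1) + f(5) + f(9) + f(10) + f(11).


f(-1) = -6
f(5) = 18
f(9) = 34
f(10) = 38
f(11) = 42
Sum = 126

126


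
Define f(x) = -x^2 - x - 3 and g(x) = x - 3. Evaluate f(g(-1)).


-15


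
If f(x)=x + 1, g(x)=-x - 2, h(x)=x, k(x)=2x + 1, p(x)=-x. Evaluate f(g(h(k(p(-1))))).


-4


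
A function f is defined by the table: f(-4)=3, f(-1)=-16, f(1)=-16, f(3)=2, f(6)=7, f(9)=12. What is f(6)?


Reading from the table at x = 6

7


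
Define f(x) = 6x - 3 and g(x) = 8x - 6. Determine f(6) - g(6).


f(6) = 33
g(6) = 42
Difference = -9

-9


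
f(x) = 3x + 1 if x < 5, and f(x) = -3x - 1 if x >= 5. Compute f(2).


7


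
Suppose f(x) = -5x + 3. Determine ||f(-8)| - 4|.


f(-8) = 43
|43| = 43
|43 - 4| = 39

39


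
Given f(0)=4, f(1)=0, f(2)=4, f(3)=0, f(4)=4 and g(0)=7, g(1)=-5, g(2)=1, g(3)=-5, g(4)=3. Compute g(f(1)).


f(1) = 0
g(0) = 7

7


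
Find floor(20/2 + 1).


20/2 = 10
10 + 1 = 11
floor(11) = 11

11


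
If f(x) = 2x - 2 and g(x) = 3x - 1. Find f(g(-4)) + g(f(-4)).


f(g(-4)) = -28
g(f(-4)) = -31
Sum = -59

-59


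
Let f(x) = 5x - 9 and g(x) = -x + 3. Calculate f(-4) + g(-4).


f(-4) = -29
g(-4) = 7
Sum = -22

-22


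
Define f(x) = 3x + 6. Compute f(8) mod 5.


f(8) = 30
30 mod 5 = 0

0


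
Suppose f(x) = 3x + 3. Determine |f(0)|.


f(0) = 3
|3| = 3

3


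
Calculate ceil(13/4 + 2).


13/4 = 3.25
3.25 + 2 = 5.25
ceil(5.25) = 6

6


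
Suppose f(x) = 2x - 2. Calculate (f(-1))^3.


f(-1) = -4
(-4)^3 = -64

-64


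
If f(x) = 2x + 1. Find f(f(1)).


f(1) = 3
f(3) = 7

7


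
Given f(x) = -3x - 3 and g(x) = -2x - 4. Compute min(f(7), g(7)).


-24


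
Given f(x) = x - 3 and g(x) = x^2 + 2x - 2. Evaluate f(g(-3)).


g(-3) = 1
f(1) = -2

-2


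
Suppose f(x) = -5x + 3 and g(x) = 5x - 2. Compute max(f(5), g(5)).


f(5) = -22
g(5) = 23
max = 23

23


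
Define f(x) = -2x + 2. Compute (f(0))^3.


8


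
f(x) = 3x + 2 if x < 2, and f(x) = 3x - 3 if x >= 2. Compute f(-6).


-6 satisfies x < 2
f(-6) = -16

-16


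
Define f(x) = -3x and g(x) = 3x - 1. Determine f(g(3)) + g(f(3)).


f(g(3)) = -24
g(f(3)) = -28
Sum = -52

-52


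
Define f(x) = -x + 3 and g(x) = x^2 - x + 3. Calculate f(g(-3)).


g(-3) = 15
f(15) = -12

-12


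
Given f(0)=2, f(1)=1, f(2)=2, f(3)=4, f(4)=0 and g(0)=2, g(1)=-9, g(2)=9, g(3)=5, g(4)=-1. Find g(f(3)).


f(3) = 4
g(4) = -1

-1


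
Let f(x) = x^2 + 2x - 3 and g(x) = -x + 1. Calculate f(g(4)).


0


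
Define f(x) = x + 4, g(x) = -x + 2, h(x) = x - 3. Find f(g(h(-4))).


13


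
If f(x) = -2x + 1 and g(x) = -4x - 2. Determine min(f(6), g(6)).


f(6) = -11
g(6) = -26
min = -26

-26


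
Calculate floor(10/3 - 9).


10/3 = 3.3333
3.3333 - 9 = -5.6667
floor(-5.6667) = -6

-6


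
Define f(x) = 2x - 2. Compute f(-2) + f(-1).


f(-2) = -6
f(-1) = -4
Sum = -10

-10


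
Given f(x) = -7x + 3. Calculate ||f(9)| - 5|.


f(9) = -60
|-60| = 60
|60 - 5| = 55

55


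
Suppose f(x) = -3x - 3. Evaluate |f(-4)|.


f(-4) = 9
|9| = 9

9


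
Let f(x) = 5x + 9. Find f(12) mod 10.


f(12) = 69
69 mod 10 = 9

9


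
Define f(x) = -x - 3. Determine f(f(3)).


f(3) = -6
f(-6) = 3

3


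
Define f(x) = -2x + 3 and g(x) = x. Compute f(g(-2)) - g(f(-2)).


f(g(-2)) = 7
g(f(-2)) = 7
Difference = 0

0


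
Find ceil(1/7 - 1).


1/7 = 0.1429
0.1429 - 1 = -0.8571
ceil(-0.8571) = 0

0


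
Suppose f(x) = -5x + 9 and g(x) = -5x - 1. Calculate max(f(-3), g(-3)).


f(-3) = 24
g(-3) = 14
max = 24

24


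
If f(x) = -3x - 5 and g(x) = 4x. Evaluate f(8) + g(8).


f(8) = -29
g(8) = 32
Sum = 3

3


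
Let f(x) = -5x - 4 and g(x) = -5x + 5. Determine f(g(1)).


-4


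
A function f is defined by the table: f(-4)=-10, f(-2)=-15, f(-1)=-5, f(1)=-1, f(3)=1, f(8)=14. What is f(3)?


Reading from the table at x = 3

1


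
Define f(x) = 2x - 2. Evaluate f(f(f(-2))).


f(-2) = -6
f(-6) = -14
f(-14) = -30

-30


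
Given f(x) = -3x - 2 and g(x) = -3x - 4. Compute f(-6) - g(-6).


f(-6) = 16
g(-6) = 14
Difference = 2

2


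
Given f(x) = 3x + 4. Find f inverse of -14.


Solve 3x + 4 = -14
x = (-14 - 4) / 3 = -6

-6


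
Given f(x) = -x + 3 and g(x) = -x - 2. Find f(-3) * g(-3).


f(-3) = 6
g(-3) = 1
Product = 6

6


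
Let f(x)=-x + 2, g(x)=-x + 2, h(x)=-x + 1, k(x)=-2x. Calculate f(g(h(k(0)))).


k(0) = 0
h(0) = 1
g(1) = 1
f(1) = 1

1


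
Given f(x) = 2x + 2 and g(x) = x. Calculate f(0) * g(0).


f(0) = 2
g(0) = 0
Product = 0

0


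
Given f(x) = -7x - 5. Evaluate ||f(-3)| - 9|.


7


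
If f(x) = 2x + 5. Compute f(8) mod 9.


f(8) = 21
21 mod 9 = 3

3


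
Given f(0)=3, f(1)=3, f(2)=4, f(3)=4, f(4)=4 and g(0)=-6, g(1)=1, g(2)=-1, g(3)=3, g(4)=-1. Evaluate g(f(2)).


-1


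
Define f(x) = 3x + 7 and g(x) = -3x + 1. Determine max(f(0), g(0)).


f(0) = 7
g(0) = 1
max = 7

7


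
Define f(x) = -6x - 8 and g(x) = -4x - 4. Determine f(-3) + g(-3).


f(-3) = 10
g(-3) = 8
Sum = 18

18


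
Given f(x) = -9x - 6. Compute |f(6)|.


60


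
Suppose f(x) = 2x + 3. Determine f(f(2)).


17


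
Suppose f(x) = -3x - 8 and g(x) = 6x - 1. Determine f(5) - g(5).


f(5) = -23
g(5) = 29
Difference = -52

-52


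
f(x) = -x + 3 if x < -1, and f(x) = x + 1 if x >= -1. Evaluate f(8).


8 satisfies x >= -1
f(8) = 9

9


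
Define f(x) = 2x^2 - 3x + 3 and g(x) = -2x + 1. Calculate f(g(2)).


g(2) = -3
f(-3) = 2*(-3)^2 - 3*(-3) + 3 = 30

30


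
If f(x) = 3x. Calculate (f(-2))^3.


f(-2) = -6
(-6)^3 = -216

-216


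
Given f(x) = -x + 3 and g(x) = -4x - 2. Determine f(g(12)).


g(12) = -50
f(-50) = 53

53


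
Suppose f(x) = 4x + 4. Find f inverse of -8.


Solve 4x + 4 = -8
x = (-8 - 4) / 4 = -3

-3


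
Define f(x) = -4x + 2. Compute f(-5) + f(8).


f(-5) = 22
f(8) = -30
Sum = -8

-8


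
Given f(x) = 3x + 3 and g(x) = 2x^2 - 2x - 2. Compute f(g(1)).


g(1) = -2
f(-2) = -3

-3


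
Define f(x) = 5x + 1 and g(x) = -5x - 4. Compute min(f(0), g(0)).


-4


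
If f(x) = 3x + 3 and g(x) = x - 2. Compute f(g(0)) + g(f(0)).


f(g(0)) = -3
g(f(0)) = 1
Sum = -2

-2


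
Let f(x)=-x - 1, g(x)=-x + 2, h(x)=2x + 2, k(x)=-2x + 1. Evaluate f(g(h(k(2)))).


k(2) = -3
h(-3) = -4
g(-4) = 6
f(6) = -7

-7


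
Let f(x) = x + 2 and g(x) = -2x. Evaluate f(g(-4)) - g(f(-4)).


f(g(-4)) = 10
g(f(-4)) = 4
Difference = 6

6


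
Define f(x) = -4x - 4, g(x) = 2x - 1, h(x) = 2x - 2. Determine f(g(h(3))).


h(3) = 4
g(4) = 7
f(7) = -32

-32


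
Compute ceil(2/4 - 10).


2/4 = 0.5
0.5 - 10 = -9.5
ceil(-9.5) = -9

-9


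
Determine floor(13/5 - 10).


13/5 = 2.6
2.6 - 10 = -7.4
floor(-7.4) = -8

-8


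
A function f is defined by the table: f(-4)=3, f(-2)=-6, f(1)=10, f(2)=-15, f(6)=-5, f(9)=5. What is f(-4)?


Reading from the table at x = -4

3


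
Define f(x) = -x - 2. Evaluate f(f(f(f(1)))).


f(1) = -3
f(-3) = 1
f(1) = -3
f(-3) = 1

1


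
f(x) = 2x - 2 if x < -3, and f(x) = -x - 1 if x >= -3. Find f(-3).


-3 satisfies x >= -3
f(-3) = 2

2


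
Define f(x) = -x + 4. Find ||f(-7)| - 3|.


f(-7) = 11
|11| = 11
|11 - 3| = 8

8


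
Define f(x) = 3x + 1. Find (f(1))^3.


f(1) = 4
(4)^3 = 64

64


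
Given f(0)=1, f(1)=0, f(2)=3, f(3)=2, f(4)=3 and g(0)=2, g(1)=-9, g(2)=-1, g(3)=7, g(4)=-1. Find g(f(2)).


7


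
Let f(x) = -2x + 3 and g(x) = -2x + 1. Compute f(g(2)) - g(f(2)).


f(g(2)) = 9
g(f(2)) = 3
Difference = 6

6


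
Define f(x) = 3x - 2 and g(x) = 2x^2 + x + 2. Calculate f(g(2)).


g(2) = 12
f(12) = 34

34


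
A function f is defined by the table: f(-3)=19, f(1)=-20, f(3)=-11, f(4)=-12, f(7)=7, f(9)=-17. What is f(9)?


Reading from the table at x = 9

-17


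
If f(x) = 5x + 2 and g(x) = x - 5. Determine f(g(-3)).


g(-3) = -8
f(-8) = -38

-38


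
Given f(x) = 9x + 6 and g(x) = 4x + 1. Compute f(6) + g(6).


f(6) = 60
g(6) = 25
Sum = 85

85


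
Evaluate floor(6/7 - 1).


6/7 = 0.8571
0.8571 - 1 = -0.1429
floor(-0.1429) = -1

-1


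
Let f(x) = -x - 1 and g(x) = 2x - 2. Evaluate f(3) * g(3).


f(3) = -4
g(3) = 4
Product = -16

-16


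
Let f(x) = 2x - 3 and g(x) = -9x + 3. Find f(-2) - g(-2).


f(-2) = -7
g(-2) = 21
Difference = -28

-28


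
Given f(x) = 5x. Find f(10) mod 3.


f(10) = 50
50 mod 3 = 2

2


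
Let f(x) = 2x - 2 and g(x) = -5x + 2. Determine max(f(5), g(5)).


f(5) = 8
g(5) = -23
max = 8

8


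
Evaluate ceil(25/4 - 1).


25/4 = 6.25
6.25 - 1 = 5.25
ceil(5.25) = 6

6


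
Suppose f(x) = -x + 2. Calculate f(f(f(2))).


f(2) = 0
f(0) = 2
f(2) = 0

0


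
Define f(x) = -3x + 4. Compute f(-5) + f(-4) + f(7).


18


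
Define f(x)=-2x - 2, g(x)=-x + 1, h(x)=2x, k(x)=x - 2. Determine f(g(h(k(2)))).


k(2) = 0
h(0) = 0
g(0) = 1
f(1) = -4

-4


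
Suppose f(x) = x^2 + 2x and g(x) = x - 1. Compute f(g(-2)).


g(-2) = -3
f(-3) = 1*(-3)^2 + 2*(-3) = 3

3


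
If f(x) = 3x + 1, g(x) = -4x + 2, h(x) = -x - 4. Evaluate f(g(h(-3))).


h(-3) = -1
g(-1) = 6
f(6) = 19

19


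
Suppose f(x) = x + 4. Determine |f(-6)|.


f(-6) = -2
|-2| = 2

2


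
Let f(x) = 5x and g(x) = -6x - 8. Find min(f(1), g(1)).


f(1) = 5
g(1) = -14
min = -14

-14


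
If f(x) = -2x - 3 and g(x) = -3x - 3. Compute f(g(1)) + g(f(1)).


f(g(1)) = 9
g(f(1)) = 12
Sum = 21

21


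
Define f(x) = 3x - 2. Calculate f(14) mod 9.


4


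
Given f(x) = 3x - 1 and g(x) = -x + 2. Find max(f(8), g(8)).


f(8) = 23
g(8) = -6
max = 23

23


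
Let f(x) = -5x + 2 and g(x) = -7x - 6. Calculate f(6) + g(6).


f(6) = -28
g(6) = -48
Sum = -76

-76


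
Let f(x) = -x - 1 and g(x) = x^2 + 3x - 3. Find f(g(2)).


-8


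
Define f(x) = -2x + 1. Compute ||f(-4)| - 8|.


f(-4) = 9
|9| = 9
|9 - 8| = 1

1


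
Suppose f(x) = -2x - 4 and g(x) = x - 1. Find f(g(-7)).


g(-7) = -8
f(-8) = 12

12


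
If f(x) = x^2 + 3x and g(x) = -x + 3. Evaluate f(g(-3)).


54


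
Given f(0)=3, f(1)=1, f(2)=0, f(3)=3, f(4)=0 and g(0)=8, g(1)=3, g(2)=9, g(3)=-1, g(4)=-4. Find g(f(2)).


f(2) = 0
g(0) = 8

8


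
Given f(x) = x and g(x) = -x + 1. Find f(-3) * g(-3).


f(-3) = -3
g(-3) = 4
Product = -12

-12


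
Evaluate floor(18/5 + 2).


18/5 = 3.6
3.6 + 2 = 5.6
floor(5.6) = 5

5


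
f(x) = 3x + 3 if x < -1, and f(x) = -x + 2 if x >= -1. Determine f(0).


0 satisfies x >= -1
f(0) = 2

2


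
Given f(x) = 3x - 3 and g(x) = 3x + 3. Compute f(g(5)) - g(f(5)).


f(g(5)) = 51
g(f(5)) = 39
Difference = 12

12


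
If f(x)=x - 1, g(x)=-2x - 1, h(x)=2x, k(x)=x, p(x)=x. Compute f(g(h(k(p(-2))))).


6


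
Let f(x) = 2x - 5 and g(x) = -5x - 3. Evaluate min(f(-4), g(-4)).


f(-4) = -13
g(-4) = 17
min = -13

-13


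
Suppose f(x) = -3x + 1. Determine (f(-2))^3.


f(-2) = 7
(7)^3 = 343

343


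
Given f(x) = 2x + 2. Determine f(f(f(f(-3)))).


-18


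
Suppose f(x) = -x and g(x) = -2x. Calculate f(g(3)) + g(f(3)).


f(g(3)) = 6
g(f(3)) = 6
Sum = 12

12


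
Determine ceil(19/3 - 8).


19/3 = 6.3333
6.3333 - 8 = -1.6667
ceil(-1.6667) = -1

-1


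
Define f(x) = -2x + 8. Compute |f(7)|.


6


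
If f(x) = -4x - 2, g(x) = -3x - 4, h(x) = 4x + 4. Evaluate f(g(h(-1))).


h(-1) = 0
g(0) = -4
f(-4) = 14

14


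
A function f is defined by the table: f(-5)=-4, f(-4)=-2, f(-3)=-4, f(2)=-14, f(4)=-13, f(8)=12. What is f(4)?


Reading from the table at x = 4

-13


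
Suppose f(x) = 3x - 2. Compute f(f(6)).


46


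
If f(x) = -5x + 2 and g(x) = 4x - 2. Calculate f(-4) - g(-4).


f(-4) = 22
g(-4) = -18
Difference = 40

40


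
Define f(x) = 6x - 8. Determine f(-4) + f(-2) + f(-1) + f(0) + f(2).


f(-4) = -32
f(-2) = -20
f(-1) = -14
f(0) = -8
f(2) = 4
Sum = -70

-70


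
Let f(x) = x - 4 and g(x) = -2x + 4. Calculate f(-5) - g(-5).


f(-5) = -9
g(-5) = 14
Difference = -23

-23


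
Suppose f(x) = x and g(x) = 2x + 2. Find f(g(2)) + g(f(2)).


f(g(2)) = 6
g(f(2)) = 6
Sum = 12

12


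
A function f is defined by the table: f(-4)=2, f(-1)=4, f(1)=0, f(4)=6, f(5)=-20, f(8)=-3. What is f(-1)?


Reading from the table at x = -1

4


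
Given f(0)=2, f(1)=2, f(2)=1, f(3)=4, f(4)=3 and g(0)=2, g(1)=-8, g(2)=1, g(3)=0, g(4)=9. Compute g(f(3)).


f(3) = 4
g(4) = 9

9


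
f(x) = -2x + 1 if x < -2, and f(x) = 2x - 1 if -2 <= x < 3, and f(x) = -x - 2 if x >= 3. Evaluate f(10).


10 satisfies x >= 3
f(10) = -12

-12


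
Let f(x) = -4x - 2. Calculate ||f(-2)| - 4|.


f(-2) = 6
|6| = 6
|6 - 4| = 2

2


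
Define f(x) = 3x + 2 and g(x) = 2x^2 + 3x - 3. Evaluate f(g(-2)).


g(-2) = -1
f(-1) = -1

-1


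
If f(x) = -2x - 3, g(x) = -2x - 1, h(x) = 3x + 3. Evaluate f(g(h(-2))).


h(-2) = -3
g(-3) = 5
f(5) = -13

-13


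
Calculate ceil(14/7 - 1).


14/7 = 2
2 - 1 = 1
ceil(1) = 1

1


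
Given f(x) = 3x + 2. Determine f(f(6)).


f(6) = 20
f(20) = 62

62


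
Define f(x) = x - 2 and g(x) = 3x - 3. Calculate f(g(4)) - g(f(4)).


f(g(4)) = 7
g(f(4)) = 3
Difference = 4

4


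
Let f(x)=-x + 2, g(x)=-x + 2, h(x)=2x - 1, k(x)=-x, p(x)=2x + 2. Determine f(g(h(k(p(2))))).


p(2) = 6
k(6) = -6
h(-6) = -13
g(-13) = 15
f(15) = -13

-13


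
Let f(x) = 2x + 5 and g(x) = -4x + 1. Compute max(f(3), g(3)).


f(3) = 11
g(3) = -11
max = 11

11


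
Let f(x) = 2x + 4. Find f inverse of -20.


Solve 2x + 4 = -20
x = (-20 - 4) / 2 = -12

-12


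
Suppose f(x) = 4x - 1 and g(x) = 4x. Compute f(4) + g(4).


f(4) = 15
g(4) = 16
Sum = 31

31


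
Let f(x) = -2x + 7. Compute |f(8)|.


f(8) = -9
|-9| = 9

9


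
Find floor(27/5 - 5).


27/5 = 5.4
5.4 - 5 = 0.4
floor(0.4) = 0

0


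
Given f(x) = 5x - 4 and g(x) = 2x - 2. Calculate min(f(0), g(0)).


f(0) = -4
g(0) = -2
min = -4

-4


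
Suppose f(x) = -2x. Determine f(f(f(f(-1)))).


f(-1) = 2
f(2) = -4
f(-4) = 8
f(8) = -16

-16


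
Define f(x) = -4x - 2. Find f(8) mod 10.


f(8) = -34
-34 mod 10 = 6

6


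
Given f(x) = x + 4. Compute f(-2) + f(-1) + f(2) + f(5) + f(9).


f(-2) = 2
f(-1) = 3
f(2) = 6
f(5) = 9
f(9) = 13
Sum = 33

33


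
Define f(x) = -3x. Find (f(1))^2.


f(1) = -3
(-3)^2 = 9

9


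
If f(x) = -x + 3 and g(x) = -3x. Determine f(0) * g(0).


f(0) = 3
g(0) = 0
Product = 0

0


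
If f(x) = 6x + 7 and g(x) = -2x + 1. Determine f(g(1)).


g(1) = -1
f(-1) = 1

1


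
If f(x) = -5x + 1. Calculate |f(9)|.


f(9) = -44
|-44| = 44

44


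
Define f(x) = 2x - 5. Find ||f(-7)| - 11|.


f(-7) = -19
|-19| = 19
|19 - 11| = 8

8


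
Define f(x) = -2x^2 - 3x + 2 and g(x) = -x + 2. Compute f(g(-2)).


g(-2) = 4
f(4) = (-2)*(4)^2 - 3*(4) + 2 = -42

-42


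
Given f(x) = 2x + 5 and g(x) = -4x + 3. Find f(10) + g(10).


f(10) = 25
g(10) = -37
Sum = -12

-12


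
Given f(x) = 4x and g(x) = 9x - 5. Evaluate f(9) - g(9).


f(9) = 36
g(9) = 76
Difference = -40

-40


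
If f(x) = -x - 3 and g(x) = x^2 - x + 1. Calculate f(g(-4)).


g(-4) = 21
f(21) = -24

-24


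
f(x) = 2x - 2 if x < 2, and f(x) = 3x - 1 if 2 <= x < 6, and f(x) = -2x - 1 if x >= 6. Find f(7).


7 satisfies x >= 6
f(7) = -15

-15


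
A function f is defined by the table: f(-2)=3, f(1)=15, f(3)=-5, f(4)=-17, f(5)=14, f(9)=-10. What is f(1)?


Reading from the table at x = 1

15


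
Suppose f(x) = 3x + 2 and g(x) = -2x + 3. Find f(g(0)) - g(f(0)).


f(g(0)) = 11
g(f(0)) = -1
Difference = 12

12


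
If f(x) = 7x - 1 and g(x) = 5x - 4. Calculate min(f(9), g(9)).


f(9) = 62
g(9) = 41
min = 41

41


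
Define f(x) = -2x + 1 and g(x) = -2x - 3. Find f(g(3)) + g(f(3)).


f(g(3)) = 19
g(f(3)) = 7
Sum = 26

26


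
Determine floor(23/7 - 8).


23/7 = 3.2857
3.2857 - 8 = -4.7143
floor(-4.7143) = -5

-5


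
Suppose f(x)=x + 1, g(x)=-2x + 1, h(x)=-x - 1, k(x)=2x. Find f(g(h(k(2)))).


12


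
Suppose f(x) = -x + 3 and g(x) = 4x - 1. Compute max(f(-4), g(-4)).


f(-4) = 7
g(-4) = -17
max = 7

7


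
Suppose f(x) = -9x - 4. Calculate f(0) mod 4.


f(0) = -4
-4 mod 4 = 0

0


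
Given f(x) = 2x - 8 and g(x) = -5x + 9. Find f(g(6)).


g(6) = -21
f(-21) = -50

-50


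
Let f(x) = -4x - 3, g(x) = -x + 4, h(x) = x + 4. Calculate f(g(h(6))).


h(6) = 10
g(10) = -6
f(-6) = 21

21


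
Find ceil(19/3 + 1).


19/3 = 6.3333
6.3333 + 1 = 7.3333
ceil(7.3333) = 8

8


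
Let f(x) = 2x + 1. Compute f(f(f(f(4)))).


f(4) = 9
f(9) = 19
f(19) = 39
f(39) = 79

79


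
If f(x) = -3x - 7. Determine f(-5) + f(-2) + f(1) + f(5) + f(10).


f(-5) = 8
f(-2) = -1
f(1) = -10
f(5) = -22
f(10) = -37
Sum = -62

-62


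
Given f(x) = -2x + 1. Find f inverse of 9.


Solve -2x + 1 = 9
x = (9 - 1) / (-2) = -4

-4


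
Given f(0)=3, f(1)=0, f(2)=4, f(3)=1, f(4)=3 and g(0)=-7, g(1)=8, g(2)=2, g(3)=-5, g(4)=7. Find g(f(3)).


f(3) = 1
g(1) = 8

8


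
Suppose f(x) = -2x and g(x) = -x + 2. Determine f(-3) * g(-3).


f(-3) = 6
g(-3) = 5
Product = 30

30


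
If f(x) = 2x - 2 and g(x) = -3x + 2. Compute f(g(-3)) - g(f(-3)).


-6


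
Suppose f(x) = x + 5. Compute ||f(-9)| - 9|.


f(-9) = -4
|-4| = 4
|4 - 9| = 5

5


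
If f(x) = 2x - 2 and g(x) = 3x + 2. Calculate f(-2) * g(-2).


f(-2) = -6
g(-2) = -4
Product = 24

24


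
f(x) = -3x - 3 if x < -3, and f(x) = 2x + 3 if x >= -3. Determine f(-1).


-1 satisfies x >= -3
f(-1) = 1

1


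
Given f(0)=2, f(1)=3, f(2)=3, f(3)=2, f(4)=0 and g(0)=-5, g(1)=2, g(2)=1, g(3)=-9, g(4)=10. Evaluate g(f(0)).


f(0) = 2
g(2) = 1

1


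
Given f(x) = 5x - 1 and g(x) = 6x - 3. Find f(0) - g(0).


f(0) = -1
g(0) = -3
Difference = 2

2


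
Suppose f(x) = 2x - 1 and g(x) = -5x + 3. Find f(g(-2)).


g(-2) = 13
f(13) = 25

25


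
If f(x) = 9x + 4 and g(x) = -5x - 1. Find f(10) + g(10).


43


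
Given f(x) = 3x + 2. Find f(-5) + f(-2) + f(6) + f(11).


f(-5) = -13
f(-2) = -4
f(6) = 20
f(11) = 35
Sum = 38

38


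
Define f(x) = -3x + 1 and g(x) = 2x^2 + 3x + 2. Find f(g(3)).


g(3) = 29
f(29) = -86

-86


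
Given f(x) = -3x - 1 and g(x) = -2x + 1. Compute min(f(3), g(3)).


f(3) = -10
g(3) = -5
min = -10

-10


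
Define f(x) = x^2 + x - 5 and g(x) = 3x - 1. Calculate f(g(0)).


g(0) = -1
f(-1) = 1*(-1)^2 + 1*(-1) - 5 = -5

-5


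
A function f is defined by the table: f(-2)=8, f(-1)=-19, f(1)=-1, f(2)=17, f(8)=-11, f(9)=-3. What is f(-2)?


Reading from the table at x = -2

8


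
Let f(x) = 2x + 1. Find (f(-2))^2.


f(-2) = -3
(-3)^2 = 9

9


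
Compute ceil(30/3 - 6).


4


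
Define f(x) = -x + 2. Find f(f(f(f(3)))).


3


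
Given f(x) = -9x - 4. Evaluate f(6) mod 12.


f(6) = -58
-58 mod 12 = 2

2


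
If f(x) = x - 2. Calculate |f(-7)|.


f(-7) = -9
|-9| = 9

9


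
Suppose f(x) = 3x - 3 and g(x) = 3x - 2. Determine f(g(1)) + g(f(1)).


-2


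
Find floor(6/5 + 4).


6/5 = 1.2
1.2 + 4 = 5.2
floor(5.2) = 5

5


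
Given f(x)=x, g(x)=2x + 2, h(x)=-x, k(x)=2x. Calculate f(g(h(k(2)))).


k(2) = 4
h(4) = -4
g(-4) = -6
f(-6) = -6

-6


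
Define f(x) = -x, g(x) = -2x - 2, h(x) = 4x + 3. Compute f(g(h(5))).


h(5) = 23
g(23) = -48
f(-48) = 48

48


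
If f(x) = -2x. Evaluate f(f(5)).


f(5) = -10
f(-10) = 20

20


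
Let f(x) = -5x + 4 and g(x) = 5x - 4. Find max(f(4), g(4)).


f(4) = -16
g(4) = 16
max = 16

16


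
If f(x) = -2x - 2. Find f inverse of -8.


Solve -2x - 2 = -8
x = (-8 + 2) / (-2) = 3

3


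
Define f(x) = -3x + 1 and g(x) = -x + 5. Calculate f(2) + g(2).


-2


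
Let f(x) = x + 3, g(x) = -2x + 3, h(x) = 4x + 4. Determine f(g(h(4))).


-34


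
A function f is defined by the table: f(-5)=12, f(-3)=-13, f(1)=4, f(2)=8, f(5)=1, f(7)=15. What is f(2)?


8


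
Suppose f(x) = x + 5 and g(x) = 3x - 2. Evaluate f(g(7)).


24


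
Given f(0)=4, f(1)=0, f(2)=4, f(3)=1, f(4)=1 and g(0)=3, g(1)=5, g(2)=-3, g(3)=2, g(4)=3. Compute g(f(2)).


f(2) = 4
g(4) = 3

3


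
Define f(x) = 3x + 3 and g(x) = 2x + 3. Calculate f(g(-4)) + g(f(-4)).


f(g(-4)) = -12
g(f(-4)) = -15
Sum = -27

-27


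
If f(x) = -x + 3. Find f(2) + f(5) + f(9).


f(2) = 1
f(5) = -2
f(9) = -6
Sum = -7

-7


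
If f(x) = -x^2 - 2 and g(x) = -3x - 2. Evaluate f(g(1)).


g(1) = -5
f(-5) = (-1)*(-5)^2 - 2 = -27

-27


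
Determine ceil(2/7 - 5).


2/7 = 0.2857
0.2857 - 5 = -4.7143
ceil(-4.7143) = -4

-4


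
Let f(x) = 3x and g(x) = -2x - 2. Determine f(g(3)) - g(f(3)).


f(g(3)) = -24
g(f(3)) = -20
Difference = -4

-4


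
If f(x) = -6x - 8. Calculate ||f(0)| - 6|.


f(0) = -8
|-8| = 8
|8 - 6| = 2

2


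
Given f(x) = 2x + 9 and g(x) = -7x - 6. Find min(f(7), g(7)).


f(7) = 23
g(7) = -55
min = -55

-55


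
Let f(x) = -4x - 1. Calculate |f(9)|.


37


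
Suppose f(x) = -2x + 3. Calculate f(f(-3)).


f(-3) = 9
f(9) = -15

-15


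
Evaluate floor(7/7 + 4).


7/7 = 1
1 + 4 = 5
floor(5) = 5

5


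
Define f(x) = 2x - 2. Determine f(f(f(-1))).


-22


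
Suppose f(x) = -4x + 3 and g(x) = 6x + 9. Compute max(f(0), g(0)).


f(0) = 3
g(0) = 9
max = 9

9


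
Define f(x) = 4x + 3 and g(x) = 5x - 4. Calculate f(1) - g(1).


6


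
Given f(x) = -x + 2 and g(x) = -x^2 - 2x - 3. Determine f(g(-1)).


g(-1) = -2
f(-2) = 4

4


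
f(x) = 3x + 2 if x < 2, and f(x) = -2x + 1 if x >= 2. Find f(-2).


-4


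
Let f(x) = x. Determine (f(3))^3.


f(3) = 3
(3)^3 = 27

27


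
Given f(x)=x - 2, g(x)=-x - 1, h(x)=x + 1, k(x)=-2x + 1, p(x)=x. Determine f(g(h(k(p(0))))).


p(0) = 0
k(0) = 1
h(1) = 2
g(2) = -3
f(-3) = -5

-5


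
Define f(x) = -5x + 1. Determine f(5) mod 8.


f(5) = -24
-24 mod 8 = 0

0


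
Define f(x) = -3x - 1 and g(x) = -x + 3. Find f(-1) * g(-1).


f(-1) = 2
g(-1) = 4
Product = 8

8


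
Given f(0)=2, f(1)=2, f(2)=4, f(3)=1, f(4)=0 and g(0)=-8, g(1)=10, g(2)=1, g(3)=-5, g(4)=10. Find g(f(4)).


f(4) = 0
g(0) = -8

-8


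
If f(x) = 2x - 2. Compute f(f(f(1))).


f(1) = 0
f(0) = -2
f(-2) = -6

-6


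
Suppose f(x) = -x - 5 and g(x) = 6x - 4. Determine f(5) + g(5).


f(5) = -10
g(5) = 26
Sum = 16

16


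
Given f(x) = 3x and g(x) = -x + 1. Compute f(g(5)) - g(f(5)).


2


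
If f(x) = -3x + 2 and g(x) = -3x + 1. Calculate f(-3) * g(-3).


f(-3) = 11
g(-3) = 10
Product = 110

110


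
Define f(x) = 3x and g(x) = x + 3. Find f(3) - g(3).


f(3) = 9
g(3) = 6
Difference = 3

3


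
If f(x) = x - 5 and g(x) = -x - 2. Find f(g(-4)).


g(-4) = 2
f(2) = -3

-3


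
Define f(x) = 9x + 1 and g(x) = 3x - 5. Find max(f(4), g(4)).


37


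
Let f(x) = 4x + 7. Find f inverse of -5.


Solve 4x + 7 = -5
x = (-5 - 7) / 4 = -3

-3


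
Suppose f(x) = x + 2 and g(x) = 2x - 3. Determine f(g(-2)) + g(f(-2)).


f(g(-2)) = -5
g(f(-2)) = -3
Sum = -8

-8


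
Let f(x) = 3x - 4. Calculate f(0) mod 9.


f(0) = -4
-4 mod 9 = 5

5


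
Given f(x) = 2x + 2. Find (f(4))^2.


f(4) = 10
(10)^2 = 100

100


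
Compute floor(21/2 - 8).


21/2 = 10.5
10.5 - 8 = 2.5
floor(2.5) = 2

2


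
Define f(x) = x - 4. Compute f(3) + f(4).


f(3) = -1
f(4) = 0
Sum = -1

-1


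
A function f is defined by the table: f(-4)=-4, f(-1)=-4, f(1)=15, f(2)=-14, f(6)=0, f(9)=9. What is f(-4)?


Reading from the table at x = -4

-4


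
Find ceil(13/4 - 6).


-2


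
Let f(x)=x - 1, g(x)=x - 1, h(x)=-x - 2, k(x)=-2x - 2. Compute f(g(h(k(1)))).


k(1) = -4
h(-4) = 2
g(2) = 1
f(1) = 0

0


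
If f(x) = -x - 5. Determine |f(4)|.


9


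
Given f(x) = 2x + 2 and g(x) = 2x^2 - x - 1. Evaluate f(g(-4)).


72


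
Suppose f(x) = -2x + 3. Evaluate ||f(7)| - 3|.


f(7) = -11
|-11| = 11
|11 - 3| = 8

8


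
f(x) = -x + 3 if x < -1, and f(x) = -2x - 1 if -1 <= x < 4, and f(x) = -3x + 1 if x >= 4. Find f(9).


-26


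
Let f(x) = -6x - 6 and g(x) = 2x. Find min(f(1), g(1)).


f(1) = -12
g(1) = 2
min = -12

-12


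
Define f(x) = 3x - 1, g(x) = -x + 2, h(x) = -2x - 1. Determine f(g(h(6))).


h(6) = -13
g(-13) = 15
f(15) = 44

44


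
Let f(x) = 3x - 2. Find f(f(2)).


f(2) = 4
f(4) = 10

10


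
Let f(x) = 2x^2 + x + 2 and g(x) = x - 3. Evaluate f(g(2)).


3


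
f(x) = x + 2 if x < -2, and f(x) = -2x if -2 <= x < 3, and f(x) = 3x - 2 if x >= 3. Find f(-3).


-3 satisfies x < -2
f(-3) = -1

-1


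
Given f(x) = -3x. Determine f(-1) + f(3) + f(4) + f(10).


f(-1) = 3
f(3) = -9
f(4) = -12
f(10) = -30
Sum = -48

-48


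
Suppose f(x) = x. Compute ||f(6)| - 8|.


f(6) = 6
|6| = 6
|6 - 8| = 2

2


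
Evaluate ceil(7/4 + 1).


7/4 = 1.75
1.75 + 1 = 2.75
ceil(2.75) = 3

3


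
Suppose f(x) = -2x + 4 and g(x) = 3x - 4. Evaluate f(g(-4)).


g(-4) = -16
f(-16) = 36

36


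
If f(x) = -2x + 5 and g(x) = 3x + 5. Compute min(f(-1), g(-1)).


f(-1) = 7
g(-1) = 2
min = 2

2


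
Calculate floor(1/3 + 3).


1/3 = 0.3333
0.3333 + 3 = 3.3333
floor(3.3333) = 3

3


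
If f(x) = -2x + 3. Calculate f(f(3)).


f(3) = -3
f(-3) = 9

9


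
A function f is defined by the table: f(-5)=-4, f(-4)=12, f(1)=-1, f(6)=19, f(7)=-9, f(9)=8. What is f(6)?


Reading from the table at x = 6

19


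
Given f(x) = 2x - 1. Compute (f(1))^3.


f(1) = 1
(1)^3 = 1

1


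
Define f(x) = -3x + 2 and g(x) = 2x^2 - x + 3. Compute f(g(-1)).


g(-1) = 6
f(6) = -16

-16


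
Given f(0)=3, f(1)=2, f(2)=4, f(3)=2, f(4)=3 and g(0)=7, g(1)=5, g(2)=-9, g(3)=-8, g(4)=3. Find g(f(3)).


f(3) = 2
g(2) = -9

-9


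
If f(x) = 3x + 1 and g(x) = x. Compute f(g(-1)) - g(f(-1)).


f(g(-1)) = -2
g(f(-1)) = -2
Difference = 0

0


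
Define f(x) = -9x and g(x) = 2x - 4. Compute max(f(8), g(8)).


f(8) = -72
g(8) = 12
max = 12

12


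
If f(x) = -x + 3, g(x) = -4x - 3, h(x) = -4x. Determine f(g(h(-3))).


h(-3) = 12
g(12) = -51
f(-51) = 54

54


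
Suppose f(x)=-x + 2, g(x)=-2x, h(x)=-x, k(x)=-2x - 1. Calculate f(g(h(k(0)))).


k(0) = -1
h(-1) = 1
g(1) = -2
f(-2) = 4

4


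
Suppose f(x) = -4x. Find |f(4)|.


f(4) = -16
|-16| = 16

16


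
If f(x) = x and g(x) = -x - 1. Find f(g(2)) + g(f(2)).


-6


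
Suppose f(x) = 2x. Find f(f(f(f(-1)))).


-16


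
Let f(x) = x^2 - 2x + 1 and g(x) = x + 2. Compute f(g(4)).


g(4) = 6
f(6) = 1*(6)^2 - 2*(6) + 1 = 25

25


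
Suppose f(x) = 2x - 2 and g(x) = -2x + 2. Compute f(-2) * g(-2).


f(-2) = -6
g(-2) = 6
Product = -36

-36


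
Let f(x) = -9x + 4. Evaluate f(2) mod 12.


f(2) = -14
-14 mod 12 = 10

10


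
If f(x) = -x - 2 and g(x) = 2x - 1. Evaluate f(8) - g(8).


-25


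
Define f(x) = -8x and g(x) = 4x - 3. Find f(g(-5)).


g(-5) = -23
f(-23) = 184

184


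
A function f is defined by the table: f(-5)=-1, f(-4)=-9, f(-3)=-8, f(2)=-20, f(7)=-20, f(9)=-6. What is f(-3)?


-8


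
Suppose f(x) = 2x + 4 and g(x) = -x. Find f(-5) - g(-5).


-11


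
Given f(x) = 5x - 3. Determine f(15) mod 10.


f(15) = 72
72 mod 10 = 2

2


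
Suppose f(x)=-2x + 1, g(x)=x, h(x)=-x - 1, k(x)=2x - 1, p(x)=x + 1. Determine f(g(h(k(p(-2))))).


p(-2) = -1
k(-1) = -3
h(-3) = 2
g(2) = 2
f(2) = -3

-3


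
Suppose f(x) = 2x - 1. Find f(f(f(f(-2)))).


-47


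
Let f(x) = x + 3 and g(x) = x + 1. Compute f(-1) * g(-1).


f(-1) = 2
g(-1) = 0
Product = 0

0


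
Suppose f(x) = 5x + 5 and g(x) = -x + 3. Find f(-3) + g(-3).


f(-3) = -10
g(-3) = 6
Sum = -4

-4


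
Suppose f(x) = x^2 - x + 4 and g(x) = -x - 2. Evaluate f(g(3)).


g(3) = -5
f(-5) = 1*(-5)^2 - 1*(-5) + 4 = 34

34


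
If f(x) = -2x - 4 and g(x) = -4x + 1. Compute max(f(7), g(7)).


f(7) = -18
g(7) = -27
max = -18

-18


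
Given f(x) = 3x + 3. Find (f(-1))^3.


f(-1) = 0
(0)^3 = 0

0


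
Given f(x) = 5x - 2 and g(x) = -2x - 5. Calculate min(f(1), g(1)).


f(1) = 3
g(1) = -7
min = -7

-7


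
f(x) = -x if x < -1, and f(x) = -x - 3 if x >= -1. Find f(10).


10 satisfies x >= -1
f(10) = -13

-13


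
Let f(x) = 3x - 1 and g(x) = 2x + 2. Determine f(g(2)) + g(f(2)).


f(g(2)) = 17
g(f(2)) = 12
Sum = 29

29


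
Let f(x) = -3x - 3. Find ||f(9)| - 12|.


f(9) = -30
|-30| = 30
|30 - 12| = 18

18


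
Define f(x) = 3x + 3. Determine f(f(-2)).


-6


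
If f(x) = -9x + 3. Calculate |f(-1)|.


12


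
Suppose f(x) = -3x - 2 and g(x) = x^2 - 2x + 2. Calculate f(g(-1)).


g(-1) = 5
f(5) = -17

-17


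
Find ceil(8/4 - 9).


-7


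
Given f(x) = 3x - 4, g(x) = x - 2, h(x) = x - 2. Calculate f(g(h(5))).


h(5) = 3
g(3) = 1
f(1) = -1

-1


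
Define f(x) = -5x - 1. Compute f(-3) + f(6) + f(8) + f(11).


f(-3) = 14
f(6) = -31
f(8) = -41
f(11) = -56
Sum = -114

-114


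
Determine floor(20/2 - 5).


5


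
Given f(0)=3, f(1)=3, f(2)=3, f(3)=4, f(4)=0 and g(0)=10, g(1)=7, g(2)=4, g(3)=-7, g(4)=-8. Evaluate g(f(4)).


10


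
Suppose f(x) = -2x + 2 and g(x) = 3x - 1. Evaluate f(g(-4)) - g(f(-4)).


f(g(-4)) = 28
g(f(-4)) = 29
Difference = -1

-1


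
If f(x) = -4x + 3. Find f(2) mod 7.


f(2) = -5
-5 mod 7 = 2

2


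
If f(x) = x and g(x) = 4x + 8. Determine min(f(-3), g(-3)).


f(-3) = -3
g(-3) = -4
min = -4

-4


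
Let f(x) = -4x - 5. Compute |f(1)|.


f(1) = -9
|-9| = 9

9


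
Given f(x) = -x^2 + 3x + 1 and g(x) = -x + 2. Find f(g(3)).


g(3) = -1
f(-1) = (-1)*(-1)^2 + 3*(-1) + 1 = -3

-3


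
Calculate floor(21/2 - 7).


21/2 = 10.5
10.5 - 7 = 3.5
floor(3.5) = 3

3


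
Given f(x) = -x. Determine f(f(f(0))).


f(0) = 0
f(0) = 0
f(0) = 0

0


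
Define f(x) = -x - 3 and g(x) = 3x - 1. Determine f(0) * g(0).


3


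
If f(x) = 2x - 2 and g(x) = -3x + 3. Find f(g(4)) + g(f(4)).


f(g(4)) = -20
g(f(4)) = -15
Sum = -35

-35


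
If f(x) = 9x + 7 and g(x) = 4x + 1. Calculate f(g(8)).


g(8) = 33
f(33) = 304

304


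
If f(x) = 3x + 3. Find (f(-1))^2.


f(-1) = 0
(0)^2 = 0

0


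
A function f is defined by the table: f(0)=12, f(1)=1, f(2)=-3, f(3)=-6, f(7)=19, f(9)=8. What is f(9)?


Reading from the table at x = 9

8


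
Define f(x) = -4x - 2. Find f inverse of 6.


Solve -4x - 2 = 6
x = (6 + 2) / (-4) = -2

-2


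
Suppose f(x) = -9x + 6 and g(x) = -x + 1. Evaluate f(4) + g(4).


f(4) = -30
g(4) = -3
Sum = -33

-33


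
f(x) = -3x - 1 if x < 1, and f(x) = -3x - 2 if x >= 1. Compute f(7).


7 satisfies x >= 1
f(7) = -23

-23


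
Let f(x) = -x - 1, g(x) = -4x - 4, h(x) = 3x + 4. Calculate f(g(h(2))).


h(2) = 10
g(10) = -44
f(-44) = 43

43


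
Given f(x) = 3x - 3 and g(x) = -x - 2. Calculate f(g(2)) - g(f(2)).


f(g(2)) = -15
g(f(2)) = -5
Difference = -10

-10


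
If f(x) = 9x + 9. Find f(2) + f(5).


f(2) = 27
f(5) = 54
Sum = 81

81


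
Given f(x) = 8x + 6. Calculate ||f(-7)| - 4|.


f(-7) = -50
|-50| = 50
|50 - 4| = 46

46


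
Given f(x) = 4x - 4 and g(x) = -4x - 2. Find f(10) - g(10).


f(10) = 36
g(10) = -42
Difference = 78

78


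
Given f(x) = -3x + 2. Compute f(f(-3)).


-31


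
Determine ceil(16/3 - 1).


16/3 = 5.3333
5.3333 - 1 = 4.3333
ceil(4.3333) = 5

5


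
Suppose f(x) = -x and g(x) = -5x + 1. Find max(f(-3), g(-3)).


f(-3) = 3
g(-3) = 16
max = 16

16


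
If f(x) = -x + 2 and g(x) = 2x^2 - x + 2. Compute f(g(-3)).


g(-3) = 23
f(23) = -21

-21


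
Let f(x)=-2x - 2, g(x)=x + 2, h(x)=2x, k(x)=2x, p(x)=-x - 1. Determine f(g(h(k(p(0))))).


p(0) = -1
k(-1) = -2
h(-2) = -4
g(-4) = -2
f(-2) = 2

2


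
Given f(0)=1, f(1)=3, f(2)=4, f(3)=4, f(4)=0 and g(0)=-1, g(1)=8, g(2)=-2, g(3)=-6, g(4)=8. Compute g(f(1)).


-6


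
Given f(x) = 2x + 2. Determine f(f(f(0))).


f(0) = 2
f(2) = 6
f(6) = 14

14


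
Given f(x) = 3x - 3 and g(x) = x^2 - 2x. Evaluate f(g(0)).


g(0) = 0
f(0) = -3

-3


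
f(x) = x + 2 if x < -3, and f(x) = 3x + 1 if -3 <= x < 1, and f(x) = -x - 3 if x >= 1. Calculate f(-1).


-1 satisfies -3 <= x < 1
f(-1) = -2

-2


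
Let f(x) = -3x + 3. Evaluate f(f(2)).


12


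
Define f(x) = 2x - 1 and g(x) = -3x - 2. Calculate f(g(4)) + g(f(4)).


-52


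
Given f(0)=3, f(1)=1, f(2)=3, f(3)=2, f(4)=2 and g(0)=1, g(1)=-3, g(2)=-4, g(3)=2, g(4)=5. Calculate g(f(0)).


f(0) = 3
g(3) = 2

2


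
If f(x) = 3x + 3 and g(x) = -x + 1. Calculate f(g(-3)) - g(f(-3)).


f(g(-3)) = 15
g(f(-3)) = 7
Difference = 8

8


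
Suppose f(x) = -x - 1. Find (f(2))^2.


f(2) = -3
(-3)^2 = 9

9


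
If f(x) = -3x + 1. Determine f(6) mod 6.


1


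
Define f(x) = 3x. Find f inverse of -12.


Solve 3x = -12
x = (-12) / 3 = -4

-4


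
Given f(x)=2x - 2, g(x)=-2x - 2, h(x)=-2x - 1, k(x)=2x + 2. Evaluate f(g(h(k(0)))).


14


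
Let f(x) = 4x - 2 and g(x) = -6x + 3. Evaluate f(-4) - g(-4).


f(-4) = -18
g(-4) = 27
Difference = -45

-45


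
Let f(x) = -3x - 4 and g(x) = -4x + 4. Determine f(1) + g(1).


f(1) = -7
g(1) = 0
Sum = -7

-7


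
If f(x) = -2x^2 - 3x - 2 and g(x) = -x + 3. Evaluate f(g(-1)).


g(-1) = 4
f(4) = (-2)*(4)^2 - 3*(4) - 2 = -46

-46


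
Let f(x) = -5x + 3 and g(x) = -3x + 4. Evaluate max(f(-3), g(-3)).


f(-3) = 18
g(-3) = 13
max = 18

18


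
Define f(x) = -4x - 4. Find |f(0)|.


f(0) = -4
|-4| = 4

4


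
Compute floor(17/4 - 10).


17/4 = 4.25
4.25 - 10 = -5.75
floor(-5.75) = -6

-6


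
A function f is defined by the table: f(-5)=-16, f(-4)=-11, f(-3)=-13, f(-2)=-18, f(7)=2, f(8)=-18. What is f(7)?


Reading from the table at x = 7

2


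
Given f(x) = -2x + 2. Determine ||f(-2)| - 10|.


4


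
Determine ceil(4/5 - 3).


4/5 = 0.8
0.8 - 3 = -2.2
ceil(-2.2) = -2

-2


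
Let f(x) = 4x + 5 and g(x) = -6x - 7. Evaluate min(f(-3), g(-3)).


f(-3) = -7
g(-3) = 11
min = -7

-7


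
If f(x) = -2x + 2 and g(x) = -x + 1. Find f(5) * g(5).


32


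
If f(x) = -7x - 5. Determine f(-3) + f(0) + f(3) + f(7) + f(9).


f(-3) = 16
f(0) = -5
f(3) = -26
f(7) = -54
f(9) = -68
Sum = -137

-137


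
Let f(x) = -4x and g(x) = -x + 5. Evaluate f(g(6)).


g(6) = -1
f(-1) = 4

4


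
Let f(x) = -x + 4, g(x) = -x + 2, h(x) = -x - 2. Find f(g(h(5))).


h(5) = -7
g(-7) = 9
f(9) = -5

-5


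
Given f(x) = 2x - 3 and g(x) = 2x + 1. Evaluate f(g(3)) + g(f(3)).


18


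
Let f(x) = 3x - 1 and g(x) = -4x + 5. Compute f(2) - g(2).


f(2) = 5
g(2) = -3
Difference = 8

8


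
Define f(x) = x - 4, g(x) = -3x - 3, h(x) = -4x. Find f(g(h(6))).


h(6) = -24
g(-24) = 69
f(69) = 65

65


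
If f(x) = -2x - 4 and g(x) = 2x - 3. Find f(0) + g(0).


-7


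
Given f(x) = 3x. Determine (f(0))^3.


f(0) = 0
(0)^3 = 0

0


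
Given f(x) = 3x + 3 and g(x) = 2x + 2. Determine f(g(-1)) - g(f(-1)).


f(g(-1)) = 3
g(f(-1)) = 2
Difference = 1

1


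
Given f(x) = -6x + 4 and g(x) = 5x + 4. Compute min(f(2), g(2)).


f(2) = -8
g(2) = 14
min = -8

-8


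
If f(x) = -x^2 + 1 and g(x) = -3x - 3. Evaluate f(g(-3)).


g(-3) = 6
f(6) = (-1)*(6)^2 + 1 = -35

-35


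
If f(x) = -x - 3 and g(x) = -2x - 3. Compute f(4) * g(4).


f(4) = -7
g(4) = -11
Product = 77

77


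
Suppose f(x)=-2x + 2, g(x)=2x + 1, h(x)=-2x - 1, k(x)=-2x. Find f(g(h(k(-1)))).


k(-1) = 2
h(2) = -5
g(-5) = -9
f(-9) = 20

20


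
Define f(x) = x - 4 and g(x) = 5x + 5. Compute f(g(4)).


g(4) = 25
f(25) = 21

21


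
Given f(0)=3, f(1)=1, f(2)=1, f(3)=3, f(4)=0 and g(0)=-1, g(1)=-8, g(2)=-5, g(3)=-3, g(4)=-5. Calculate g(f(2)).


f(2) = 1
g(1) = -8

-8


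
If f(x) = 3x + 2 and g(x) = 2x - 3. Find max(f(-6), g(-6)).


f(-6) = -16
g(-6) = -15
max = -15

-15


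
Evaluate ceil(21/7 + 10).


21/7 = 3
3 + 10 = 13
ceil(13) = 13

13


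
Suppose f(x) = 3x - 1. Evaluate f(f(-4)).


f(-4) = -13
f(-13) = -40

-40


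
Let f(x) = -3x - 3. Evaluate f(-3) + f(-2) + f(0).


f(-3) = 6
f(-2) = 3
f(0) = -3
Sum = 6

6


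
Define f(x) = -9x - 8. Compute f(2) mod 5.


f(2) = -26
-26 mod 5 = 4

4


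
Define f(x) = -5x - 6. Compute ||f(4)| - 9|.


f(4) = -26
|-26| = 26
|26 - 9| = 17

17


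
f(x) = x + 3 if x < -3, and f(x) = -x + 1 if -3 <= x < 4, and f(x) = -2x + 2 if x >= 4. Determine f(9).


9 satisfies x >= 4
f(9) = -16

-16


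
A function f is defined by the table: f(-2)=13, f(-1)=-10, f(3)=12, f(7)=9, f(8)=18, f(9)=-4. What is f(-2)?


Reading from the table at x = -2

13


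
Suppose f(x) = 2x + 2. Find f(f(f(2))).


f(2) = 6
f(6) = 14
f(14) = 30

30


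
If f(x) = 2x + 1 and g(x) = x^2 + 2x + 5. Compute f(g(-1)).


g(-1) = 4
f(4) = 9

9


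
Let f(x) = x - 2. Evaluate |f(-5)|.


f(-5) = -7
|-7| = 7

7


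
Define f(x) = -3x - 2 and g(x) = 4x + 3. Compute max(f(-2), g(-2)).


f(-2) = 4
g(-2) = -5
max = 4

4


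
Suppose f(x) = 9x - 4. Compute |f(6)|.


f(6) = 50
|50| = 50

50


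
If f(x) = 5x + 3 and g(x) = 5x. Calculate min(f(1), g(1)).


5


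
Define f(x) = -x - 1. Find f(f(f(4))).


f(4) = -5
f(-5) = 4
f(4) = -5

-5


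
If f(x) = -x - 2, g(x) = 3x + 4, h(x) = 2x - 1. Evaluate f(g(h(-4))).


h(-4) = -9
g(-9) = -23
f(-23) = 21

21


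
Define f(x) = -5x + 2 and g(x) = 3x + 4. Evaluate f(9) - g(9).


-74


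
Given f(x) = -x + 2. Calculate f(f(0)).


f(0) = 2
f(2) = 0

0


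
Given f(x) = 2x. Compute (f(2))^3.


f(2) = 4
(4)^3 = 64

64


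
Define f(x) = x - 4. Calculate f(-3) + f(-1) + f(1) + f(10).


f(-3) = -7
f(-1) = -5
f(1) = -3
f(10) = 6
Sum = -9

-9


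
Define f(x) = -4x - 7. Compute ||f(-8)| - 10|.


f(-8) = 25
|25| = 25
|25 - 10| = 15

15


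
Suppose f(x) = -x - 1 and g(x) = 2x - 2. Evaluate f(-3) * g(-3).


f(-3) = 2
g(-3) = -8
Product = -16

-16


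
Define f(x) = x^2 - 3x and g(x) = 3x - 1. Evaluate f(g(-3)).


130


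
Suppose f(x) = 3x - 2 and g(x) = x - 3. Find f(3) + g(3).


f(3) = 7
g(3) = 0
Sum = 7

7


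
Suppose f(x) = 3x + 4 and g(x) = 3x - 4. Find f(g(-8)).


g(-8) = -28
f(-28) = -80

-80


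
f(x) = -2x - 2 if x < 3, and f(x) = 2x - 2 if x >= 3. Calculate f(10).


18


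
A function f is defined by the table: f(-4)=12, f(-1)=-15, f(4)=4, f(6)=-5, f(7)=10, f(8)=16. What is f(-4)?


Reading from the table at x = -4

12
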